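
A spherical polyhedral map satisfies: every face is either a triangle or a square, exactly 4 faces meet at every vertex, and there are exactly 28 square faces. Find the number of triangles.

8

Let x be the number of triangles; then F = 28 + x.
Edge–face incidences: 2E = 4·28 + 3·x = 112 + 3x.
Every vertex has degree 4, so 4V = 2E.
Euler: V − E + F = 2 ⇒ (2E)/4 − E + (28 + x) = 2.
Multiply by 8: 2·(2E) − 4·(2E) + 8·(28 + x) = 16, i.e. 224 + 8x − 2·(112 + 3x) = 16.
Collecting terms: 2x = 16, so x = 8.
Then 2E = 112 + 3·8 = 136, so E = 68, V = 2E/4 = 34, F = 28 + 8 = 36.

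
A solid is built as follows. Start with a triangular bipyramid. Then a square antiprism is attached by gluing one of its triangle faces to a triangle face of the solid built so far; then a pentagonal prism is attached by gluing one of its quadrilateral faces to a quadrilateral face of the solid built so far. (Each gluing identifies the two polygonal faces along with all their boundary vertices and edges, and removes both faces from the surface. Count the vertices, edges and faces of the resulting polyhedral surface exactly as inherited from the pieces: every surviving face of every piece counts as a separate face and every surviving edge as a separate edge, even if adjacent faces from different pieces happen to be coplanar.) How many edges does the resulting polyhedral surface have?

33

A triangular bipyramid: V=5, E=9, F=6.
Attach a square antiprism (V=8, E=16, F=10) along a 3-gon: merge 3 vertices and 3 edges, delete both glued faces → V=10, E=22, F=14.
Attach a pentagonal prism (V=10, E=15, F=7) along a 4-gon: merge 4 vertices and 4 edges, delete both glued faces → V=16, E=33, F=19.
Check: V − E + F = 16 − 33 + 19 = 2.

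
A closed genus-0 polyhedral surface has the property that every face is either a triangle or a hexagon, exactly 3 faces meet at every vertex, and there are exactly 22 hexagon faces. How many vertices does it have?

48

Let x be the number of triangles; then F = 22 + x.
Edge–face incidences: 2E = 6·22 + 3·x = 132 + 3x.
Every vertex has degree 3, so 3V = 2E.
Euler: V − E + F = 2 ⇒ (2E)/3 − E + (22 + x) = 2.
Multiply by 6: 2·(2E) − 3·(2E) + 6·(22 + x) = 12, i.e. 132 + 6x − (132 + 3x) = 12.
Collecting terms: 3x = 12, so x = 4.
Then 2E = 132 + 3·4 = 144, so E = 72, V = 2E/3 = 48, F = 22 + 4 = 26.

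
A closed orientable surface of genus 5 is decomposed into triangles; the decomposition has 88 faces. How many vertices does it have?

36

χ = 2 − 2·5 = -8, and every face is a triangle so 3F = 2E.
E = 3·88/2 = 132. Then V = -8 + E − F = -8 + 132 − 88 = 36.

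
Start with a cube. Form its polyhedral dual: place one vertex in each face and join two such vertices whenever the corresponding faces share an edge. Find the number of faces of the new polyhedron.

8

The base solid has V = 8, E = 12, F = 6.
The dual swaps V and F and preserves E: V′ = F = 6, E′ = E = 12, F′ = V = 8.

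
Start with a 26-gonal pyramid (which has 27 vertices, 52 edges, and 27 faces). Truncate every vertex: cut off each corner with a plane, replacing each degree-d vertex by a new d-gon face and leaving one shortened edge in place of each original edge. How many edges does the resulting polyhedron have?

Truncation replaces each original edge-end by a new vertex, so V′ = 2E = 104.
Each original edge survives, and each old vertex of degree d contributes d new edges; summing degrees gives Σd = 2E, so E′ = E + 2E = 3E = 156.
Each original face survives and each original vertex becomes one new face: F′ = F + V = 54.

156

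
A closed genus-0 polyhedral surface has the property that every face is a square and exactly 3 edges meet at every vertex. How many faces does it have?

6

Each face has 4 edges and each edge borders two faces, so 2E = 4F.
Each vertex has degree 3, so 3V = 2E and hence V = 4F/3.
Euler: V − E + F = 2 ⇒ (4F/3) − (4F/2) + F = 2.
Multiply by 6: (8 − 12 + 6)F = 12, i.e. 2F = 12.
So F = 6, E = 4·6/2 = 12, V = 4·6/3 = 8.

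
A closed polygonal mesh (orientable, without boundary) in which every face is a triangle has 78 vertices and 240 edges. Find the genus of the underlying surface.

2

Every face is a triangle and each edge borders two faces, so 3F = 2·240, giving F = 160.
χ = V − E + F = 78 − 240 + 160 = -2.
For a closed orientable surface χ = 2 − 2g, so g = (2 − (-2))/2 = 2.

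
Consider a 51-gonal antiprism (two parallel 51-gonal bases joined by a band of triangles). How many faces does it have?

104

An antiprism on an n-gon has two n-gon caps and 2n triangles: V = 2·51 = 102, E = 4·51 = 204, F = 2·51 + 2 = 104.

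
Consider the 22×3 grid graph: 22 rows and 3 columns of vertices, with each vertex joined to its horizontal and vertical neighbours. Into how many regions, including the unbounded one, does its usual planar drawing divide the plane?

The grid has V = 22·3 = 66 vertices and E = 22·2 + 3·21 = 107 edges.
F = 2 − V + E = 2 − 66 + 107 = 43.

43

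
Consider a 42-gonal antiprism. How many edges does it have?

168

An antiprism on an n-gon has two n-gon caps and 2n triangles: V = 2·42 = 84, E = 4·42 = 168, F = 2·42 + 2 = 86.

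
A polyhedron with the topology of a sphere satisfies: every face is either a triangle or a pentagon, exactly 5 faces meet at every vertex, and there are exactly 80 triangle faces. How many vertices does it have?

60

Let x be the number of pentagons; then F = 80 + x.
Edge–face incidences: 2E = 3·80 + 5·x = 240 + 5x.
Every vertex has degree 5, so 5V = 2E.
Euler: V − E + F = 2 ⇒ (2E)/5 − E + (80 + x) = 2.
Multiply by 10: 2·(2E) − 5·(2E) + 10·(80 + x) = 20, i.e. 800 + 10x − 3·(240 + 5x) = 20.
Collecting terms: −5x + 80 = 20, so −5x = −60, so x = 12.
Then 2E = 240 + 5·12 = 300, so E = 150, V = 2E/5 = 60, F = 80 + 12 = 92.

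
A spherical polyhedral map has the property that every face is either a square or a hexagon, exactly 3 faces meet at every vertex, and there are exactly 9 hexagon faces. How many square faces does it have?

6

Let x be the number of squares; then F = 9 + x.
Edge–face incidences: 2E = 6·9 + 4·x = 54 + 4x.
Every vertex has degree 3, so 3V = 2E.
Euler: V − E + F = 2 ⇒ (2E)/3 − E + (9 + x) = 2.
Multiply by 6: 2·(2E) − 3·(2E) + 6·(9 + x) = 12, i.e. 54 + 6x − (54 + 4x) = 12.
Collecting terms: 2x = 12, so x = 6.
Then 2E = 54 + 4·6 = 78, so E = 39, V = 2E/3 = 26, F = 9 + 6 = 15.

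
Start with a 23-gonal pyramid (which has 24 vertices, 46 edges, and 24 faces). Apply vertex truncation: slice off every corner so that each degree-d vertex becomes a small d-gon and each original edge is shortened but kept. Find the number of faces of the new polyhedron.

Truncation replaces each original edge-end by a new vertex, so V′ = 2E = 92.
Each original edge survives, and each old vertex of degree d contributes d new edges; summing degrees gives Σd = 2E, so E′ = E + 2E = 3E = 138.
Each original face survives and each original vertex becomes one new face: F′ = F + V = 48.

48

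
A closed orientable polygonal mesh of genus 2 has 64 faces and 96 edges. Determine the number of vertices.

For a closed orientable surface of genus 2, χ = 2 − 2·2 = -2.
V = -2 + E − F = -2 + 96 − 64 = 30.

30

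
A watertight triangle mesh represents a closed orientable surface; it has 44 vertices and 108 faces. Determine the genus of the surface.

Every face is a triangle, so 2E = 3·108 = 324, giving E = 162.
χ = V − E + F = 44 − 162 + 108 = -10.
For a closed orientable surface χ = 2 − 2g, so g = (2 − (-10))/2 = 6.

6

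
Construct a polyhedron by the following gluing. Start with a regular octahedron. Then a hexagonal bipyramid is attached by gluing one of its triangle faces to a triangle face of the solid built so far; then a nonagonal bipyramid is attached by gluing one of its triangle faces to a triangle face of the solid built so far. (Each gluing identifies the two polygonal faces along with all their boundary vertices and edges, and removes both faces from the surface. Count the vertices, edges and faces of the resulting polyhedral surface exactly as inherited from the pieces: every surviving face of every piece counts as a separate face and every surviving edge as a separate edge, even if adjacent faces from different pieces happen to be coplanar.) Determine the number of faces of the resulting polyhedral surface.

A regular octahedron: V=6, E=12, F=8.
Attach a hexagonal bipyramid (V=8, E=18, F=12) along a 3-gon: merge 3 vertices and 3 edges, delete both glued faces → V=11, E=27, F=18.
Attach a nonagonal bipyramid (V=11, E=27, F=18) along a 3-gon: merge 3 vertices and 3 edges, delete both glued faces → V=19, E=51, F=34.
Check: V − E + F = 19 − 51 + 34 = 2.

34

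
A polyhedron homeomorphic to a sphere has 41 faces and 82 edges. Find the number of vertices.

Here V − E + F = 2.
V = 2 + E − F = 2 + 82 − 41 = 43.

43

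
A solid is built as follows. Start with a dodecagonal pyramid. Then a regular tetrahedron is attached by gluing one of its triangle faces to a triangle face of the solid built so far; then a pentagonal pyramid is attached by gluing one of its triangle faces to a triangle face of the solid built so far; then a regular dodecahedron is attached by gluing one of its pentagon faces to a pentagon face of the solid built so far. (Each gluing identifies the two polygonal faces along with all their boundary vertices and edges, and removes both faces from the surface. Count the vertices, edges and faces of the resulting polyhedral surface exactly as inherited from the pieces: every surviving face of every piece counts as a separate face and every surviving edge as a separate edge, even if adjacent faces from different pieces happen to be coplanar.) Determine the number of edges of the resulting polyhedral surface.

59

A dodecagonal pyramid: V=13, E=24, F=13.
Attach a regular tetrahedron (V=4, E=6, F=4) along a 3-gon: merge 3 vertices and 3 edges, delete both glued faces → V=14, E=27, F=15.
Attach a pentagonal pyramid (V=6, E=10, F=6) along a 3-gon: merge 3 vertices and 3 edges, delete both glued faces → V=17, E=34, F=19.
Attach a regular dodecahedron (V=20, E=30, F=12) along a 5-gon: merge 5 vertices and 5 edges, delete both glued faces → V=32, E=59, F=29.
Check: V − E + F = 32 − 59 + 29 = 2.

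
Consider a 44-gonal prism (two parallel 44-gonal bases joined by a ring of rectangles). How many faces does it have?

A prism on an n-gon has two n-gon bases and n rectangular sides: V = 2·44 = 88, E = 3·44 = 132, F = 44 + 2 = 46.

46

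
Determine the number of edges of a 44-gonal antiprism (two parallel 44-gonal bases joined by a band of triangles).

An antiprism on an n-gon has two n-gon caps and 2n triangles: V = 2·44 = 88, E = 4·44 = 176, F = 2·44 + 2 = 90.

176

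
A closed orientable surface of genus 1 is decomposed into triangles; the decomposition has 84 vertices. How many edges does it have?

χ = 2 − 2·1 = 0, and every face is a triangle so 3F = 2E.
V − E + F = 0 with E = 3F/2 gives 84 − (3/2 − 1)·F = 0, so F = 168 and E = 252.

252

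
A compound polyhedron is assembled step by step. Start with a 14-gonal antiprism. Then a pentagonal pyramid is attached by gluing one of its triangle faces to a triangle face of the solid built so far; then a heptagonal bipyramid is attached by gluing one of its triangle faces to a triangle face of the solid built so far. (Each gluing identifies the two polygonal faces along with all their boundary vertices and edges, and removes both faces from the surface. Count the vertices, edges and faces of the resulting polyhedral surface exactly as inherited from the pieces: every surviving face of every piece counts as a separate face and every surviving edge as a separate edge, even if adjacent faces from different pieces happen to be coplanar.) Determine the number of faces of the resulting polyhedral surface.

A 14-gonal antiprism: V=28, E=56, F=30.
Attach a pentagonal pyramid (V=6, E=10, F=6) along a 3-gon: merge 3 vertices and 3 edges, delete both glued faces → V=31, E=63, F=34.
Attach a heptagonal bipyramid (V=9, E=21, F=14) along a 3-gon: merge 3 vertices and 3 edges, delete both glued faces → V=37, E=81, F=46.
Check: V − E + F = 37 − 81 + 46 = 2.

46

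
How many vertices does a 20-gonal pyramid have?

A pyramid on an n-gon base has one n-gon and n triangles: V = 20 + 1 = 21, E = 2·20 = 40, F = 20 + 1 = 21.

21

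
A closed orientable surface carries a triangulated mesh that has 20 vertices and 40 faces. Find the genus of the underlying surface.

Every face is a triangle, so 2E = 3·40 = 120, giving E = 60.
χ = V − E + F = 20 − 60 + 40 = 0.
For a closed orientable surface χ = 2 − 2g, so g = (2 − (0))/2 = 1.

1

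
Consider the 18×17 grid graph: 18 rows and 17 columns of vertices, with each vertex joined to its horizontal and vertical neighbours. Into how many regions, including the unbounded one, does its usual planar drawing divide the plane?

The grid has V = 18·17 = 306 vertices and E = 18·16 + 17·17 = 577 edges.
F = 2 − V + E = 2 − 306 + 577 = 273.

273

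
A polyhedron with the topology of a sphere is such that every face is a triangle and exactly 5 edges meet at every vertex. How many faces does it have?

20

Each face has 3 edges and each edge borders two faces, so 2E = 3F.
Each vertex has degree 5, so 5V = 2E and hence V = 3F/5.
Euler: V − E + F = 2 ⇒ (3F/5) − (3F/2) + F = 2.
Multiply by 10: (6 − 15 + 10)F = 20, i.e. 1F = 20.
So F = 20, E = 3·20/2 = 30, V = 3·20/5 = 12.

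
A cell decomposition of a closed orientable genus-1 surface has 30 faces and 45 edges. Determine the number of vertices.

For a closed orientable surface of genus 1, χ = 2 − 2·1 = 0.
V = 0 + E − F = 0 + 45 − 30 = 15.

15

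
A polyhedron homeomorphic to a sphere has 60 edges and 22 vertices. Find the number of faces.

40

Here V − E + F = 2.
F = 2 − V + E = 2 − 22 + 60 = 40.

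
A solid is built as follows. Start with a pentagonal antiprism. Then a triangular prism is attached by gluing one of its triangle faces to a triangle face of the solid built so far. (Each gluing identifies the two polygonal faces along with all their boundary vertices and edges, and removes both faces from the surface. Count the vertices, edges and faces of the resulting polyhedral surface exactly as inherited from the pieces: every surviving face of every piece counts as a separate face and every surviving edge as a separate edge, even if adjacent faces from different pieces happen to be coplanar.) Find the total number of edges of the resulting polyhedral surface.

A pentagonal antiprism: V=10, E=20, F=12.
Attach a triangular prism (V=6, E=9, F=5) along a 3-gon: merge 3 vertices and 3 edges, delete both glued faces → V=13, E=26, F=15.
Check: V − E + F = 13 − 26 + 15 = 2.

26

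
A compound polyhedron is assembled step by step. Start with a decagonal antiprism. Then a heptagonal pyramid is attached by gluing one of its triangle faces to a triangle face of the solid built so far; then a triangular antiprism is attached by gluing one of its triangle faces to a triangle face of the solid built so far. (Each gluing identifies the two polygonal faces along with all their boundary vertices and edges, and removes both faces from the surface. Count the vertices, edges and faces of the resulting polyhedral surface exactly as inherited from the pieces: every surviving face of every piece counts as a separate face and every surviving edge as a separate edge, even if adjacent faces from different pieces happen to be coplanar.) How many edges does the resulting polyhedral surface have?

A decagonal antiprism: V=20, E=40, F=22.
Attach a heptagonal pyramid (V=8, E=14, F=8) along a 3-gon: merge 3 vertices and 3 edges, delete both glued faces → V=25, E=51, F=28.
Attach a triangular antiprism (V=6, E=12, F=8) along a 3-gon: merge 3 vertices and 3 edges, delete both glued faces → V=28, E=60, F=34.
Check: V − E + F = 28 − 60 + 34 = 2.

60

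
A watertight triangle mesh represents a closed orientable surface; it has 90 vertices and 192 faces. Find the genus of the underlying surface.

4

Every face is a triangle, so 2E = 3·192 = 576, giving E = 288.
χ = V − E + F = 90 − 288 + 192 = -6.
For a closed orientable surface χ = 2 − 2g, so g = (2 − (-6))/2 = 4.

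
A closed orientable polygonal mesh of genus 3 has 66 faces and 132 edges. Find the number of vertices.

62

For a closed orientable surface of genus 3, χ = 2 − 2·3 = -4.
V = -4 + E − F = -4 + 132 − 66 = 62.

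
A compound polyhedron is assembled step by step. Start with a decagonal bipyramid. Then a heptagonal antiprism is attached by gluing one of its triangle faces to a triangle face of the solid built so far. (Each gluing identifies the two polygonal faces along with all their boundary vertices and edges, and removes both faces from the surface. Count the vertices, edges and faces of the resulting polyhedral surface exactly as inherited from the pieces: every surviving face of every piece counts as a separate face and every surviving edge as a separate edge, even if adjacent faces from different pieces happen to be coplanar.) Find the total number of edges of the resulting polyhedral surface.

55

A decagonal bipyramid: V=12, E=30, F=20.
Attach a heptagonal antiprism (V=14, E=28, F=16) along a 3-gon: merge 3 vertices and 3 edges, delete both glued faces → V=23, E=55, F=34.
Check: V − E + F = 23 − 55 + 34 = 2.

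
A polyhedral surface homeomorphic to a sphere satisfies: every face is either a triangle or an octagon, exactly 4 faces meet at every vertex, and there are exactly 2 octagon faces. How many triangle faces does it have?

16

Let x be the number of triangles; then F = 2 + x.
Edge–face incidences: 2E = 8·2 + 3·x = 16 + 3x.
Every vertex has degree 4, so 4V = 2E.
Euler: V − E + F = 2 ⇒ (2E)/4 − E + (2 + x) = 2.
Multiply by 8: 2·(2E) − 4·(2E) + 8·(2 + x) = 16, i.e. 16 + 8x − 2·(16 + 3x) = 16.
Collecting terms: 2x − 16 = 16, so 2x = 32, so x = 16.
Then 2E = 16 + 3·16 = 64, so E = 32, V = 2E/4 = 16, F = 2 + 16 = 18.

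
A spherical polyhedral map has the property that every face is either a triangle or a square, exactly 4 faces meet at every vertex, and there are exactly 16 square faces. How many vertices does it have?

22

Let x be the number of triangles; then F = 16 + x.
Edge–face incidences: 2E = 4·16 + 3·x = 64 + 3x.
Every vertex has degree 4, so 4V = 2E.
Euler: V − E + F = 2 ⇒ (2E)/4 − E + (16 + x) = 2.
Multiply by 8: 2·(2E) − 4·(2E) + 8·(16 + x) = 16, i.e. 128 + 8x − 2·(64 + 3x) = 16.
Collecting terms: 2x = 16, so x = 8.
Then 2E = 64 + 3·8 = 88, so E = 44, V = 2E/4 = 22, F = 16 + 8 = 24.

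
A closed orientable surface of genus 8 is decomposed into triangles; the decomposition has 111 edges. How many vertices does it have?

23

χ = 2 − 2·8 = -14, and every face is a triangle so 3F = 2E.
F = 2E/3 = 74. Then V = -14 + E − F = -14 + 111 − 74 = 23.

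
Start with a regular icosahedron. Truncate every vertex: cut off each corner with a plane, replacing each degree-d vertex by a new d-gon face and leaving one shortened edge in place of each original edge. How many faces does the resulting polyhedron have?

32

The base solid has V = 12, E = 30, F = 20.
Truncation replaces each original edge-end by a new vertex, so V′ = 2E = 60.
Each original edge survives, and each old vertex of degree d contributes d new edges; summing degrees gives Σd = 2E, so E′ = E + 2E = 3E = 90.
Each original face survives and each original vertex becomes one new face: F′ = F + V = 32.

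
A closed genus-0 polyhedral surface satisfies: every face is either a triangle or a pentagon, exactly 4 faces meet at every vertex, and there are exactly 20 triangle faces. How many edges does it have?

Let x be the number of pentagons; then F = 20 + x.
Edge–face incidences: 2E = 3·20 + 5·x = 60 + 5x.
Every vertex has degree 4, so 4V = 2E.
Euler: V − E + F = 2 ⇒ (2E)/4 − E + (20 + x) = 2.
Multiply by 8: 2·(2E) − 4·(2E) + 8·(20 + x) = 16, i.e. 160 + 8x − 2·(60 + 5x) = 16.
Collecting terms: −2x + 40 = 16, so −2x = −24, so x = 12.
Then 2E = 60 + 5·12 = 120, so E = 60, V = 2E/4 = 30, F = 20 + 12 = 32.

60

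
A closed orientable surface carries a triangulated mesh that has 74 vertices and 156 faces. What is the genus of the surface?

3

Every face is a triangle, so 2E = 3·156 = 468, giving E = 234.
χ = V − E + F = 74 − 234 + 156 = -4.
For a closed orientable surface χ = 2 − 2g, so g = (2 − (-4))/2 = 3.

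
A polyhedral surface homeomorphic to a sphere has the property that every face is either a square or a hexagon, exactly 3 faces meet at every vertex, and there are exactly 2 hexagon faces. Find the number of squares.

Let x be the number of squares; then F = 2 + x.
Edge–face incidences: 2E = 6·2 + 4·x = 12 + 4x.
Every vertex has degree 3, so 3V = 2E.
Euler: V − E + F = 2 ⇒ (2E)/3 − E + (2 + x) = 2.
Multiply by 6: 2·(2E) − 3·(2E) + 6·(2 + x) = 12, i.e. 12 + 6x − (12 + 4x) = 12.
Collecting terms: 2x = 12, so x = 6.
Then 2E = 12 + 4·6 = 36, so E = 18, V = 2E/3 = 12, F = 2 + 6 = 8.

6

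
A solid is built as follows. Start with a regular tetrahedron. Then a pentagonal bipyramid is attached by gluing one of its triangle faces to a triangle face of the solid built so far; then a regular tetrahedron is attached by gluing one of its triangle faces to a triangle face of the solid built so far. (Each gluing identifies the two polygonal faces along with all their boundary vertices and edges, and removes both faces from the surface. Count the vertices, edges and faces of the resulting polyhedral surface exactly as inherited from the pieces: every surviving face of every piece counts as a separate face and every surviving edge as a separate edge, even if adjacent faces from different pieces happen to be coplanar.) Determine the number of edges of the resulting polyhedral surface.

A regular tetrahedron: V=4, E=6, F=4.
Attach a pentagonal bipyramid (V=7, E=15, F=10) along a 3-gon: merge 3 vertices and 3 edges, delete both glued faces → V=8, E=18, F=12.
Attach a regular tetrahedron (V=4, E=6, F=4) along a 3-gon: merge 3 vertices and 3 edges, delete both glued faces → V=9, E=21, F=14.
Check: V − E + F = 9 − 21 + 14 = 2.

21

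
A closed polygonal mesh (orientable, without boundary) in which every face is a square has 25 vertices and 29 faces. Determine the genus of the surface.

3

Every face is a square, so 2E = 4·29 = 116, giving E = 58.
χ = V − E + F = 25 − 58 + 29 = -4.
For a closed orientable surface χ = 2 − 2g, so g = (2 − (-4))/2 = 3.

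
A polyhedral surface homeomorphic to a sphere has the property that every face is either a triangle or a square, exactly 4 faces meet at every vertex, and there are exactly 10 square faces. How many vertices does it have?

16

Let x be the number of triangles; then F = 10 + x.
Edge–face incidences: 2E = 4·10 + 3·x = 40 + 3x.
Every vertex has degree 4, so 4V = 2E.
Euler: V − E + F = 2 ⇒ (2E)/4 − E + (10 + x) = 2.
Multiply by 8: 2·(2E) − 4·(2E) + 8·(10 + x) = 16, i.e. 80 + 8x − 2·(40 + 3x) = 16.
Collecting terms: 2x = 16, so x = 8.
Then 2E = 40 + 3·8 = 64, so E = 32, V = 2E/4 = 16, F = 10 + 8 = 18.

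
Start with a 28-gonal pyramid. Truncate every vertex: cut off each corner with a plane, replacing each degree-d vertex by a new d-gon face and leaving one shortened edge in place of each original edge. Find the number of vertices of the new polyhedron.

The base solid has V = 29, E = 56, F = 29.
Truncation replaces each original edge-end by a new vertex, so V′ = 2E = 112.
Each original edge survives, and each old vertex of degree d contributes d new edges; summing degrees gives Σd = 2E, so E′ = E + 2E = 3E = 168.
Each original face survives and each original vertex becomes one new face: F′ = F + V = 58.

112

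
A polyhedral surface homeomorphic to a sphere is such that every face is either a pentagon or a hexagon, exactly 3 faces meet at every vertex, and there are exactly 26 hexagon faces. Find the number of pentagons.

Let x be the number of pentagons; then F = 26 + x.
Edge–face incidences: 2E = 6·26 + 5·x = 156 + 5x.
Every vertex has degree 3, so 3V = 2E.
Euler: V − E + F = 2 ⇒ (2E)/3 − E + (26 + x) = 2.
Multiply by 6: 2·(2E) − 3·(2E) + 6·(26 + x) = 12, i.e. 156 + 6x − (156 + 5x) = 12.
Collecting terms: x = 12.
Then 2E = 156 + 5·12 = 216, so E = 108, V = 2E/3 = 72, F = 26 + 12 = 38.

12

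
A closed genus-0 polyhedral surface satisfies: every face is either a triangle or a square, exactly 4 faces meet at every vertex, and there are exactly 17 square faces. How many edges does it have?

46

Let x be the number of triangles; then F = 17 + x.
Edge–face incidences: 2E = 4·17 + 3·x = 68 + 3x.
Every vertex has degree 4, so 4V = 2E.
Euler: V − E + F = 2 ⇒ (2E)/4 − E + (17 + x) = 2.
Multiply by 8: 2·(2E) − 4·(2E) + 8·(17 + x) = 16, i.e. 136 + 8x − 2·(68 + 3x) = 16.
Collecting terms: 2x = 16, so x = 8.
Then 2E = 68 + 3·8 = 92, so E = 46, V = 2E/4 = 23, F = 17 + 8 = 25.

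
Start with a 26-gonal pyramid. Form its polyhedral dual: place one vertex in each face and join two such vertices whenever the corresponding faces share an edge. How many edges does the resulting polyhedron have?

52

The base solid has V = 27, E = 52, F = 27.
The dual swaps V and F and preserves E: V′ = F = 27, E′ = E = 52, F′ = V = 27.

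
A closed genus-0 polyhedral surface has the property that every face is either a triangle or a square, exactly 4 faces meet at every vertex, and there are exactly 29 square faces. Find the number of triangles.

8

Let x be the number of triangles; then F = 29 + x.
Edge–face incidences: 2E = 4·29 + 3·x = 116 + 3x.
Every vertex has degree 4, so 4V = 2E.
Euler: V − E + F = 2 ⇒ (2E)/4 − E + (29 + x) = 2.
Multiply by 8: 2·(2E) − 4·(2E) + 8·(29 + x) = 16, i.e. 232 + 8x − 2·(116 + 3x) = 16.
Collecting terms: 2x = 16, so x = 8.
Then 2E = 116 + 3·8 = 140, so E = 70, V = 2E/4 = 35, F = 29 + 8 = 37.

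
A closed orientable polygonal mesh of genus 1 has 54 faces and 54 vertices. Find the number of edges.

108

For a closed orientable surface of genus 1, χ = 2 − 2·1 = 0.
E = V + F − (0) = 54 + 54 − (0) = 108.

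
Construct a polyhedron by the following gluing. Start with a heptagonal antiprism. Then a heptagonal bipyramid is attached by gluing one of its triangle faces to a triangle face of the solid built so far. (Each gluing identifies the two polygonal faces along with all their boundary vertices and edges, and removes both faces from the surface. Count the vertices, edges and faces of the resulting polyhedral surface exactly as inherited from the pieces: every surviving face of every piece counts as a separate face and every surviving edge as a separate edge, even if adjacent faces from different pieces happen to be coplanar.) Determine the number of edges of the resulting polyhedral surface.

A heptagonal antiprism: V=14, E=28, F=16.
Attach a heptagonal bipyramid (V=9, E=21, F=14) along a 3-gon: merge 3 vertices and 3 edges, delete both glued faces → V=20, E=46, F=28.
Check: V − E + F = 20 − 46 + 28 = 2.

46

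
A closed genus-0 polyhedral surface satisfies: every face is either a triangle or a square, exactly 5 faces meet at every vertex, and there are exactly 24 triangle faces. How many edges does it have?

Let x be the number of squares; then F = 24 + x.
Edge–face incidences: 2E = 3·24 + 4·x = 72 + 4x.
Every vertex has degree 5, so 5V = 2E.
Euler: V − E + F = 2 ⇒ (2E)/5 − E + (24 + x) = 2.
Multiply by 10: 2·(2E) − 5·(2E) + 10·(24 + x) = 20, i.e. 240 + 10x − 3·(72 + 4x) = 20.
Collecting terms: −2x + 24 = 20, so −2x = −4, so x = 2.
Then 2E = 72 + 4·2 = 80, so E = 40, V = 2E/5 = 16, F = 24 + 2 = 26.

40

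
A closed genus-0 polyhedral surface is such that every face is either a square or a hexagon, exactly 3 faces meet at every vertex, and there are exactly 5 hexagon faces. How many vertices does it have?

Let x be the number of squares; then F = 5 + x.
Edge–face incidences: 2E = 6·5 + 4·x = 30 + 4x.
Every vertex has degree 3, so 3V = 2E.
Euler: V − E + F = 2 ⇒ (2E)/3 − E + (5 + x) = 2.
Multiply by 6: 2·(2E) − 3·(2E) + 6·(5 + x) = 12, i.e. 30 + 6x − (30 + 4x) = 12.
Collecting terms: 2x = 12, so x = 6.
Then 2E = 30 + 4·6 = 54, so E = 27, V = 2E/3 = 18, F = 5 + 6 = 11.

18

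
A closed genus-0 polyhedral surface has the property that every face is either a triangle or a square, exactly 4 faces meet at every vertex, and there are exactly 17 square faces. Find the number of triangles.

8

Let x be the number of triangles; then F = 17 + x.
Edge–face incidences: 2E = 4·17 + 3·x = 68 + 3x.
Every vertex has degree 4, so 4V = 2E.
Euler: V − E + F = 2 ⇒ (2E)/4 − E + (17 + x) = 2.
Multiply by 8: 2·(2E) − 4·(2E) + 8·(17 + x) = 16, i.e. 136 + 8x − 2·(68 + 3x) = 16.
Collecting terms: 2x = 16, so x = 8.
Then 2E = 68 + 3·8 = 92, so E = 46, V = 2E/4 = 23, F = 17 + 8 = 25.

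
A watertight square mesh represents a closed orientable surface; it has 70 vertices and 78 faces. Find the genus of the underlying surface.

5

Every face is a square, so 2E = 4·78 = 312, giving E = 156.
χ = V − E + F = 70 − 156 + 78 = -8.
For a closed orientable surface χ = 2 − 2g, so g = (2 − (-8))/2 = 5.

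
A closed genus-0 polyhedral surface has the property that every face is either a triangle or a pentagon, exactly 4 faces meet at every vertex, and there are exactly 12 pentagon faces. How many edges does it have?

60

Let x be the number of triangles; then F = 12 + x.
Edge–face incidences: 2E = 5·12 + 3·x = 60 + 3x.
Every vertex has degree 4, so 4V = 2E.
Euler: V − E + F = 2 ⇒ (2E)/4 − E + (12 + x) = 2.
Multiply by 8: 2·(2E) − 4·(2E) + 8·(12 + x) = 16, i.e. 96 + 8x − 2·(60 + 3x) = 16.
Collecting terms: 2x − 24 = 16, so 2x = 40, so x = 20.
Then 2E = 60 + 3·20 = 120, so E = 60, V = 2E/4 = 30, F = 12 + 20 = 32.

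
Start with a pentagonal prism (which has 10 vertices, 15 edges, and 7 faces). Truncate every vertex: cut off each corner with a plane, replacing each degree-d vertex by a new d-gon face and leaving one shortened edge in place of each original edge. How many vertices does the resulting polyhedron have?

Truncation replaces each original edge-end by a new vertex, so V′ = 2E = 30.
Each original edge survives, and each old vertex of degree d contributes d new edges; summing degrees gives Σd = 2E, so E′ = E + 2E = 3E = 45.
Each original face survives and each original vertex becomes one new face: F′ = F + V = 17.

30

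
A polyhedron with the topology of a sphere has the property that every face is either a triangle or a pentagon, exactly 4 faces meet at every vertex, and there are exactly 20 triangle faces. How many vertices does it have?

Let x be the number of pentagons; then F = 20 + x.
Edge–face incidences: 2E = 3·20 + 5·x = 60 + 5x.
Every vertex has degree 4, so 4V = 2E.
Euler: V − E + F = 2 ⇒ (2E)/4 − E + (20 + x) = 2.
Multiply by 8: 2·(2E) − 4·(2E) + 8·(20 + x) = 16, i.e. 160 + 8x − 2·(60 + 5x) = 16.
Collecting terms: −2x + 40 = 16, so −2x = −24, so x = 12.
Then 2E = 60 + 5·12 = 120, so E = 60, V = 2E/4 = 30, F = 20 + 12 = 32.

30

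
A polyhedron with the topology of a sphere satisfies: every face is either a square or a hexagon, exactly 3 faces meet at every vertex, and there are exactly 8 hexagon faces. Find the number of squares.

6

Let x be the number of squares; then F = 8 + x.
Edge–face incidences: 2E = 6·8 + 4·x = 48 + 4x.
Every vertex has degree 3, so 3V = 2E.
Euler: V − E + F = 2 ⇒ (2E)/3 − E + (8 + x) = 2.
Multiply by 6: 2·(2E) − 3·(2E) + 6·(8 + x) = 12, i.e. 48 + 6x − (48 + 4x) = 12.
Collecting terms: 2x = 12, so x = 6.
Then 2E = 48 + 4·6 = 72, so E = 36, V = 2E/3 = 24, F = 8 + 6 = 14.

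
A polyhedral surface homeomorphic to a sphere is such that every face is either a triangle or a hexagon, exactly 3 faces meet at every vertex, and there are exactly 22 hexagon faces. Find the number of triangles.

Let x be the number of triangles; then F = 22 + x.
Edge–face incidences: 2E = 6·22 + 3·x = 132 + 3x.
Every vertex has degree 3, so 3V = 2E.
Euler: V − E + F = 2 ⇒ (2E)/3 − E + (22 + x) = 2.
Multiply by 6: 2·(2E) − 3·(2E) + 6·(22 + x) = 12, i.e. 132 + 6x − (132 + 3x) = 12.
Collecting terms: 3x = 12, so x = 4.
Then 2E = 132 + 3·4 = 144, so E = 72, V = 2E/3 = 48, F = 22 + 4 = 26.

4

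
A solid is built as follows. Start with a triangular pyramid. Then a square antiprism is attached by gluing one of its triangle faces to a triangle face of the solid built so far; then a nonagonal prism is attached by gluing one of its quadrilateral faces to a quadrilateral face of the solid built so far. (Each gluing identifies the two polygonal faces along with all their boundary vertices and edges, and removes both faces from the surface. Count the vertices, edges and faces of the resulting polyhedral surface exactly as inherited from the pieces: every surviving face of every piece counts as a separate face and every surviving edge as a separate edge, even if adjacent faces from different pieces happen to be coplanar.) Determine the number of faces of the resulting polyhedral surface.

A triangular pyramid: V=4, E=6, F=4.
Attach a square antiprism (V=8, E=16, F=10) along a 3-gon: merge 3 vertices and 3 edges, delete both glued faces → V=9, E=19, F=12.
Attach a nonagonal prism (V=18, E=27, F=11) along a 4-gon: merge 4 vertices and 4 edges, delete both glued faces → V=23, E=42, F=21.
Check: V − E + F = 23 − 42 + 21 = 2.

21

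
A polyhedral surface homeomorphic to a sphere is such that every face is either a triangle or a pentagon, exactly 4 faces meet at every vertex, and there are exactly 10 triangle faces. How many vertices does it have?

Let x be the number of pentagons; then F = 10 + x.
Edge–face incidences: 2E = 3·10 + 5·x = 30 + 5x.
Every vertex has degree 4, so 4V = 2E.
Euler: V − E + F = 2 ⇒ (2E)/4 − E + (10 + x) = 2.
Multiply by 8: 2·(2E) − 4·(2E) + 8·(10 + x) = 16, i.e. 80 + 8x − 2·(30 + 5x) = 16.
Collecting terms: −2x + 20 = 16, so −2x = −4, so x = 2.
Then 2E = 30 + 5·2 = 40, so E = 20, V = 2E/4 = 10, F = 10 + 2 = 12.

10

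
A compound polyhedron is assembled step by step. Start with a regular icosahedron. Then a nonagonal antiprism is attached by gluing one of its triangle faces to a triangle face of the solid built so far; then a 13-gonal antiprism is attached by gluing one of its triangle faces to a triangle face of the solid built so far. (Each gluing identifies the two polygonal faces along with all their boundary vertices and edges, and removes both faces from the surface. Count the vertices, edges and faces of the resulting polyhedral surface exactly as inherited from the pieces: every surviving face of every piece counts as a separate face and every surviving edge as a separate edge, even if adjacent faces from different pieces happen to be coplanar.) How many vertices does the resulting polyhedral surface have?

50

A regular icosahedron: V=12, E=30, F=20.
Attach a nonagonal antiprism (V=18, E=36, F=20) along a 3-gon: merge 3 vertices and 3 edges, delete both glued faces → V=27, E=63, F=38.
Attach a 13-gonal antiprism (V=26, E=52, F=28) along a 3-gon: merge 3 vertices and 3 edges, delete both glued faces → V=50, E=112, F=64.
Check: V − E + F = 50 − 112 + 64 = 2.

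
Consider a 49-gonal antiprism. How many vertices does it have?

An antiprism on an n-gon has two n-gon caps and 2n triangles: V = 2·49 = 98, E = 4·49 = 196, F = 2·49 + 2 = 100.

98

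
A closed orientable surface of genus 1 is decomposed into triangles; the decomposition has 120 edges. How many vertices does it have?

χ = 2 − 2·1 = 0, and every face is a triangle so 3F = 2E.
F = 2E/3 = 80. Then V = 0 + E − F = 0 + 120 − 80 = 40.

40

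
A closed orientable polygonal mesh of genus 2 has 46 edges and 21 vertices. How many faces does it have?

For a closed orientable surface of genus 2, χ = 2 − 2·2 = -2.
F = -2 − V + E = -2 − 21 + 46 = 23.

23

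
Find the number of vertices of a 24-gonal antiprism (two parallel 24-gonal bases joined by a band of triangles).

48

An antiprism on an n-gon has two n-gon caps and 2n triangles: V = 2·24 = 48, E = 4·24 = 96, F = 2·24 + 2 = 50.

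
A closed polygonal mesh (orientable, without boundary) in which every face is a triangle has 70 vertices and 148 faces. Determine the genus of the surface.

3

Every face is a triangle, so 2E = 3·148 = 444, giving E = 222.
χ = V − E + F = 70 − 222 + 148 = -4.
For a closed orientable surface χ = 2 − 2g, so g = (2 − (-4))/2 = 3.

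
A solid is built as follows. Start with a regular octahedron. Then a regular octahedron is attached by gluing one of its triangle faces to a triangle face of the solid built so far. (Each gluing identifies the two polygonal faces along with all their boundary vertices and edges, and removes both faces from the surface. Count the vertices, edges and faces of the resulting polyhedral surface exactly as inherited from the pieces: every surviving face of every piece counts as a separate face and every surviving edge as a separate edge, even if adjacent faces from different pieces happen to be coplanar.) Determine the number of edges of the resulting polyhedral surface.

21

A regular octahedron: V=6, E=12, F=8.
Attach a regular octahedron (V=6, E=12, F=8) along a 3-gon: merge 3 vertices and 3 edges, delete both glued faces → V=9, E=21, F=14.
Check: V − E + F = 9 − 21 + 14 = 2.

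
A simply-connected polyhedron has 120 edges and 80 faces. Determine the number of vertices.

42

Here V − E + F = 2.
V = 2 + E − F = 2 + 120 − 80 = 42.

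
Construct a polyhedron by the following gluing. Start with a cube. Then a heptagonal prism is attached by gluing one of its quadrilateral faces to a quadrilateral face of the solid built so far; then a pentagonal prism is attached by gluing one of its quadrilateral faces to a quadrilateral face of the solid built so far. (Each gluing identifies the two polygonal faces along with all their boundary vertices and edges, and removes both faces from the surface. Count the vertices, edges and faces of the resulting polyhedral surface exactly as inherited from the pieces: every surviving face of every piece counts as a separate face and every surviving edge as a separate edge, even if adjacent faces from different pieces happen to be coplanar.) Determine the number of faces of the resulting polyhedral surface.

A cube: V=8, E=12, F=6.
Attach a heptagonal prism (V=14, E=21, F=9) along a 4-gon: merge 4 vertices and 4 edges, delete both glued faces → V=18, E=29, F=13.
Attach a pentagonal prism (V=10, E=15, F=7) along a 4-gon: merge 4 vertices and 4 edges, delete both glued faces → V=24, E=40, F=18.
Check: V − E + F = 24 − 40 + 18 = 2.

18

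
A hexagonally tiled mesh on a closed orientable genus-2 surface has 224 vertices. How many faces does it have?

χ = 2 − 2·2 = -2, and every face is a hexagon so 6F = 2E.
V − E + F = -2 with E = 6F/2 gives 224 − (6/2 − 1)·F = -2, so F = 113 and E = 339.

113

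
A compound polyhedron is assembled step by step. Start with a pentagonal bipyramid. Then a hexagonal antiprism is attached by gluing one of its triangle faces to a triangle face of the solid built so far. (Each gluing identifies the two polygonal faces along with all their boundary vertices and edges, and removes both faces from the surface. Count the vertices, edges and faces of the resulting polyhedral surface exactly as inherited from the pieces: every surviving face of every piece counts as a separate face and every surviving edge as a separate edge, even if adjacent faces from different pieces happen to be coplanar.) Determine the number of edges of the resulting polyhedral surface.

36

A pentagonal bipyramid: V=7, E=15, F=10.
Attach a hexagonal antiprism (V=12, E=24, F=14) along a 3-gon: merge 3 vertices and 3 edges, delete both glued faces → V=16, E=36, F=22.
Check: V − E + F = 16 − 36 + 22 = 2.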